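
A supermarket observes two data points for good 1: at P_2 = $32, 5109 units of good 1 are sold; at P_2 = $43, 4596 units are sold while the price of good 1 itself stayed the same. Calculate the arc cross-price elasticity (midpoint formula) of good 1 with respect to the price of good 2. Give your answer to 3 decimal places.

ΔQ_1 = 4596 − 5109 = -513; ΔP_2 = 43 − 32 = 11.
Midpoints: Q̄_1 = 4852.5, P̄_2 = 37.50.
ε = (ΔQ_1/Q̄_1)/(ΔP_2/P̄_2) = (-513/4852.5)/(11/37.50) ≈ -0.360.
ε < 0: good 1 and good 2 are complements.

-0.360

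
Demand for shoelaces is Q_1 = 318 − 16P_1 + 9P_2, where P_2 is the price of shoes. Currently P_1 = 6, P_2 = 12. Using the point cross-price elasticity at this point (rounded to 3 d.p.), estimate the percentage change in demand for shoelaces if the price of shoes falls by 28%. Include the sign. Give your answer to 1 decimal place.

At P_1 = 6, P_2 = 12: Q_1 = 330.
∂Q_1/∂P_2 = 9.
ε = (∂Q_1/∂P_2)(P_2/Q_1) = 9.0000 × 12/330 ≈ 0.327.
%ΔQ_1 ≈ ε × %ΔP_2 = 0.327 × (-28%) = -9.2%.

-9.2%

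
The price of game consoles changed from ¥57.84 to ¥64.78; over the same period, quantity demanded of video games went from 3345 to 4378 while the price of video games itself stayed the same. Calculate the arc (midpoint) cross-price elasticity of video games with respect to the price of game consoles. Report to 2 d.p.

ΔQ_A = 4378 − 3345 = 1033; ΔP_B = 64.78 − 57.84 = 6.94.
Midpoints: Q̄_A = 3861.5, P̄_B = 61.31.
ε = (ΔQ_A/Q̄_A)/(ΔP_B/P̄_B) = (1033/3861.5)/(6.94/61.31) ≈ 2.36.
ε > 0: video games and game consoles are substitutes.

2.36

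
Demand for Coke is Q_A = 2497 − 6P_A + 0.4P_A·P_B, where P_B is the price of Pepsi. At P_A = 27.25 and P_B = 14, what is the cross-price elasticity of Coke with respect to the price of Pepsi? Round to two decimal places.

At P_A = 27.25 and P_B = 14: Q_A = 2486.1.
∂Q_A/∂P_B = 0.4P_A = 0.4(27.25) = 10.9000.
ε = (∂Q_A/∂P_B)(P_B/Q_A) = 10.9000 × (14/2486.1) ≈ 0.06.
ε > 0: substitutes.

0.06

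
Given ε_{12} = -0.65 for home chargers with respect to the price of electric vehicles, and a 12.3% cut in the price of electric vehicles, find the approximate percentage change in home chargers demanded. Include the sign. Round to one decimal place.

%ΔQ ≈ ε × %ΔP of electric vehicles = -0.65 × (-12.3%) = 8.0%.
Demand for home chargers rises by about 8.0%.

8.0%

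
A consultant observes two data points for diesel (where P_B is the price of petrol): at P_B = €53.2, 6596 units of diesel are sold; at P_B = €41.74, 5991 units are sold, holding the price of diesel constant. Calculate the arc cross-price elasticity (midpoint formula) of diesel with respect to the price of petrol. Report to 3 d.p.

ΔQ_A = 5991 − 6596 = -605; ΔP_B = 41.74 − 53.2 = -11.46.
Midpoints: Q̄_A = 6293.5, P̄_B = 47.47.
ε = (ΔQ_A/Q̄_A)/(ΔP_B/P̄_B) = (-605/6293.5)/(-11.46/47.47) ≈ 0.398.

0.398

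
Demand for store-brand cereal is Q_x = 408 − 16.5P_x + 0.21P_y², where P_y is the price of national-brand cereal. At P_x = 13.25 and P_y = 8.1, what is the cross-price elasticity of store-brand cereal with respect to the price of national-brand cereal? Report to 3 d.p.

0.136

At P_x = 13.25 and P_y = 8.1: Q_x = 203.153.
∂Q_x/∂P_y = 0.42P_y = 0.42(8.1) = 3.4020.
ε = (∂Q_x/∂P_y)(P_y/Q_x) = 3.4020 × (8.1/203.153) ≈ 0.136.
ε > 0: substitutes.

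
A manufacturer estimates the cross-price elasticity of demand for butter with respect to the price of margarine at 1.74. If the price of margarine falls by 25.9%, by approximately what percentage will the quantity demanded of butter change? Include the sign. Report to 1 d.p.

%ΔQ ≈ ε × %ΔP of margarine = 1.74 × (-25.9%) = -45.1%.

-45.1%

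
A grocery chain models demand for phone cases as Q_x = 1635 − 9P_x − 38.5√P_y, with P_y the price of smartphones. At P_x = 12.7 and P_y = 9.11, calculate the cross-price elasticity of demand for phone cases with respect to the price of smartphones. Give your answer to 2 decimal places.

-0.04

At P_x = 12.7 and P_y = 9.11: Q_x = 1404.496.
∂Q_x/∂P_y = -38.5/(2√P_y) = -38.5/(2√9.11) = -6.3778.
ε = (∂Q_x/∂P_y)(P_y/Q_x) = -6.3778 × (9.11/1404.496) ≈ -0.04.
ε < 0: complements.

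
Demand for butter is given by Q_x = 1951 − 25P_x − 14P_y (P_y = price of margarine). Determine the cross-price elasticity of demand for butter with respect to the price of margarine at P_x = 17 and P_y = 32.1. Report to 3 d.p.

-0.417

At P_x = 17 and P_y = 32.1: Q_x = 1076.6.
∂Q_x/∂P_y = -14.
ε = (∂Q_x/∂P_y)(P_y/Q_x) = -14 × (32.1/1076.6) ≈ -0.417.
Since ε < 0, butter and margarine are complements.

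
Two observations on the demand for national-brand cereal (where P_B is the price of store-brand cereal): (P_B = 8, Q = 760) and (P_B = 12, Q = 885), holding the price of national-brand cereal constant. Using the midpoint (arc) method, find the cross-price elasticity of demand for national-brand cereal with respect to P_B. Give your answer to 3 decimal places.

0.380

ΔQ_A = 885 − 760 = 125; ΔP_B = 12 − 8 = 4.
Midpoints: Q̄_A = 822.5, P̄_B = 10.00.
ε = (ΔQ_A/Q̄_A)/(ΔP_B/P̄_B) = (125/822.5)/(4/10.00) ≈ 0.380.
ε > 0: national-brand cereal and store-brand cereal are substitutes.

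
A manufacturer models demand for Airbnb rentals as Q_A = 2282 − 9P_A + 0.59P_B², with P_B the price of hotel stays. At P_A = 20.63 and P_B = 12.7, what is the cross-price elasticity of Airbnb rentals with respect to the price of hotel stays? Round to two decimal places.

At P_A = 20.63 and P_B = 12.7: Q_A = 2191.491.
∂Q_A/∂P_B = 1.18P_B = 1.18(12.7) = 14.9860.
ε = (∂Q_A/∂P_B)(P_B/Q_A) = 14.9860 × (12.7/2191.491) ≈ 0.09.
ε > 0: substitutes.

0.09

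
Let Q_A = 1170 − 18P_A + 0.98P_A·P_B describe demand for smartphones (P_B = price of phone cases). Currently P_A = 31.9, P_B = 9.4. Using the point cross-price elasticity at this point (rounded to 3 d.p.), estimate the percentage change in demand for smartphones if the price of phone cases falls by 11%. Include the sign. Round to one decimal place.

-3.6%

At P_A = 31.9, P_B = 9.4: Q_A = 889.663.
∂Q_A/∂P_B = 0.98P_A = 31.2620.
ε = (∂Q_A/∂P_B)(P_B/Q_A) = 31.2620 × 9.4/889.663 ≈ 0.330.
%ΔQ_A ≈ ε × %ΔP_B = 0.330 × (-11%) = -3.6%.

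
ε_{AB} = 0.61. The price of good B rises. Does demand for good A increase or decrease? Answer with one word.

increase

ε > 0 and the price of good B rises, so the quantity of good A moves in the same direction: it increases.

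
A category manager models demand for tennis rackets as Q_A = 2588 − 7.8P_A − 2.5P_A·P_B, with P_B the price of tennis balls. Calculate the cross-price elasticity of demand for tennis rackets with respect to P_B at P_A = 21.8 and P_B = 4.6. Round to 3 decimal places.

-0.116

At P_A = 21.8 and P_B = 4.6: Q_A = 2167.26.
∂Q_A/∂P_B = -2.5P_A = -2.5(21.8) = -54.5000.
ε = (∂Q_A/∂P_B)(P_B/Q_A) = -54.5000 × (4.6/2167.26) ≈ -0.116.
ε < 0: complements.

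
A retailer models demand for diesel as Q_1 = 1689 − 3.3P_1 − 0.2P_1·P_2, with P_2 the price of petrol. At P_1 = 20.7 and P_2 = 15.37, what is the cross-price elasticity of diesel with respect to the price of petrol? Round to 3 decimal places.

At P_1 = 20.7 and P_2 = 15.37: Q_1 = 1557.058.
∂Q_1/∂P_2 = -0.2P_1 = -0.2(20.7) = -4.1400.
ε = (∂Q_1/∂P_2)(P_2/Q_1) = -4.1400 × (15.37/1557.058) ≈ -0.041.

-0.041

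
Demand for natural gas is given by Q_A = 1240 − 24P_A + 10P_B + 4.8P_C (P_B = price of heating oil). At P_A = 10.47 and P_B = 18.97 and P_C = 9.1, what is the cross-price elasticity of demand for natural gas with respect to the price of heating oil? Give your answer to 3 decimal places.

At P_A = 10.47 and P_B = 18.97 and P_C = 9.1: Q_A = 1222.1.
∂Q_A/∂P_B = 10.
ε = (∂Q_A/∂P_B)(P_B/Q_A) = 10 × (18.97/1222.1) ≈ 0.155.
Since ε > 0, natural gas and heating oil are substitutes.

0.155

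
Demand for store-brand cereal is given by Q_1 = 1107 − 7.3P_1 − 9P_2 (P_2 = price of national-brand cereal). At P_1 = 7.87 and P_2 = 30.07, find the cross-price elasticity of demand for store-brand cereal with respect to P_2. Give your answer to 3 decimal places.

-0.347

At P_1 = 7.87 and P_2 = 30.07: Q_1 = 778.919.
∂Q_1/∂P_2 = -9.
ε = (∂Q_1/∂P_2)(P_2/Q_1) = -9 × (30.07/778.919) ≈ -0.347.
Since ε < 0, store-brand cereal and national-brand cereal are complements.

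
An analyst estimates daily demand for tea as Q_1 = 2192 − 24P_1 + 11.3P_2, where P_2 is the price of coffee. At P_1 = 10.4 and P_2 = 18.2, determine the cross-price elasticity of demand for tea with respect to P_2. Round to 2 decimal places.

0.10

At P_1 = 10.4 and P_2 = 18.2: Q_1 = 2148.06.
∂Q_1/∂P_2 = 11.3.
ε = (∂Q_1/∂P_2)(P_2/Q_1) = 11.3 × (18.2/2148.06) ≈ 0.10.
Since ε > 0, tea and coffee are substitutes.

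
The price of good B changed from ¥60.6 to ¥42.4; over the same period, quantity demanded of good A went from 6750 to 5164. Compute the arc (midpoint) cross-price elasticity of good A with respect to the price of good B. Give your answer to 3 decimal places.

ΔQ_A = 5164 − 6750 = -1586; ΔP_B = 42.4 − 60.6 = -18.2.
Midpoints: Q̄_A = 5957.0, P̄_B = 51.50.
ε = (ΔQ_A/Q̄_A)/(ΔP_B/P̄_B) = (-1586/5957.0)/(-18.2/51.50) ≈ 0.753.
ε > 0: good A and good B are substitutes.

0.753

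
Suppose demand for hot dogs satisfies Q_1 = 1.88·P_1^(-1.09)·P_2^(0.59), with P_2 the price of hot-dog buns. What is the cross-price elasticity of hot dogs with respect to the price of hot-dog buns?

0.59

In a log-linear (constant-elasticity) demand function, the coefficient on the exponent of P_2 is the cross-price elasticity.
ε = 0.59. Positive, so hot dogs and hot-dog buns are substitutes.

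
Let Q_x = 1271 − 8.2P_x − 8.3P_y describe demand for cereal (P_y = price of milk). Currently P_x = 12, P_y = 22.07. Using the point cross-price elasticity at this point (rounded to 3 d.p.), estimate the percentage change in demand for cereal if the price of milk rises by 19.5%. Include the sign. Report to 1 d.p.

At P_x = 12, P_y = 22.07: Q_x = 989.419.
∂Q_x/∂P_y = -8.3.
ε = (∂Q_x/∂P_y)(P_y/Q_x) = -8.3000 × 22.07/989.419 ≈ -0.185.
%ΔQ_x ≈ ε × %ΔP_y = -0.185 × (19.5%) = -3.6%.

-3.6%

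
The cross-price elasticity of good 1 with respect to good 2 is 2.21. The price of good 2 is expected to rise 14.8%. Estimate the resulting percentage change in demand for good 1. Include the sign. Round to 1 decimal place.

%ΔQ ≈ ε × %ΔP of good 2 = 2.21 × (14.8%) = 32.7%.

32.7%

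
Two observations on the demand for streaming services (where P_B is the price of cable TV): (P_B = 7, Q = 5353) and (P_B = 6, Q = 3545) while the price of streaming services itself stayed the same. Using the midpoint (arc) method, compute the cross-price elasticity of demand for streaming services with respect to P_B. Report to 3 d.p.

2.641

ΔQ_A = 3545 − 5353 = -1808; ΔP_B = 6 − 7 = -1.
Midpoints: Q̄_A = 4449.0, P̄_B = 6.50.
ε = (ΔQ_A/Q̄_A)/(ΔP_B/P̄_B) = (-1808/4449.0)/(-1/6.50) ≈ 2.641.
ε > 0: streaming services and cable TV are substitutes.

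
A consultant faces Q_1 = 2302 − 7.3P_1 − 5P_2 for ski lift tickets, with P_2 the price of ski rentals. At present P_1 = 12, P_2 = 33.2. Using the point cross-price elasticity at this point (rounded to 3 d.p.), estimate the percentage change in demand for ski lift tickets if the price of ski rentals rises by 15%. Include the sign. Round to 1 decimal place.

-1.2%

At P_1 = 12, P_2 = 33.2: Q_1 = 2048.4.
∂Q_1/∂P_2 = -5.
ε = (∂Q_1/∂P_2)(P_2/Q_1) = -5.0000 × 33.2/2048.4 ≈ -0.081.
%ΔQ_1 ≈ ε × %ΔP_2 = -0.081 × (15%) = -1.2%.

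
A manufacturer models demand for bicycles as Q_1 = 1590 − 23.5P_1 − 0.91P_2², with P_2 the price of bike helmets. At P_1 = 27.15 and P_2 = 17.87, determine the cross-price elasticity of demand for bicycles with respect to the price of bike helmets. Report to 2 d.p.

At P_1 = 27.15 and P_2 = 17.87: Q_1 = 661.378.
∂Q_1/∂P_2 = -1.82P_2 = -1.82(17.87) = -32.5234.
ε = (∂Q_1/∂P_2)(P_2/Q_1) = -32.5234 × (17.87/661.378) ≈ -0.88.
ε < 0: complements.

-0.88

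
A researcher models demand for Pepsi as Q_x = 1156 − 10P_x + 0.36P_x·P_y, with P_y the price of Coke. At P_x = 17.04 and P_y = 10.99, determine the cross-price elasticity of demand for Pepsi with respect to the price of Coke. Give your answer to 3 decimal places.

0.064

At P_x = 17.04 and P_y = 10.99: Q_x = 1053.017.
∂Q_x/∂P_y = 0.36P_x = 0.36(17.04) = 6.1344.
ε = (∂Q_x/∂P_y)(P_y/Q_x) = 6.1344 × (10.99/1053.017) ≈ 0.064.
ε > 0: substitutes.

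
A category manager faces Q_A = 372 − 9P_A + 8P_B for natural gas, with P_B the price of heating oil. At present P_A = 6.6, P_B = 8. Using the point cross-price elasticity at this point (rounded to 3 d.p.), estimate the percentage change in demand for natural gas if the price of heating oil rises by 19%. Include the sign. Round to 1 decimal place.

3.2%

At P_A = 6.6, P_B = 8: Q_A = 376.6.
∂Q_A/∂P_B = 8.
ε = (∂Q_A/∂P_B)(P_B/Q_A) = 8.0000 × 8/376.6 ≈ 0.170.
%ΔQ_A ≈ ε × %ΔP_B = 0.170 × (19%) = 3.2%.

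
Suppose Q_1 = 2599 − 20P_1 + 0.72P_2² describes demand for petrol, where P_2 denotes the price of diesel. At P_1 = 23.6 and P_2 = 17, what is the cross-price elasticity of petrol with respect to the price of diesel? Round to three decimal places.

At P_1 = 23.6 and P_2 = 17: Q_1 = 2335.08.
∂Q_1/∂P_2 = 1.44P_2 = 1.44(17) = 24.4800.
ε = (∂Q_1/∂P_2)(P_2/Q_1) = 24.4800 × (17/2335.08) ≈ 0.178.
ε > 0: substitutes.

0.178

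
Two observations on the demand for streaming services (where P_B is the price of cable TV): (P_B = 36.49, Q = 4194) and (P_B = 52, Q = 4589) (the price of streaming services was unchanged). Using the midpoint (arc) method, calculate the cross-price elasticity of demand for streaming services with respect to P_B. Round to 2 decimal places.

0.26

ΔQ_A = 4589 − 4194 = 395; ΔP_B = 52 − 36.49 = 15.51.
Midpoints: Q̄_A = 4391.5, P̄_B = 44.25.
ε = (ΔQ_A/Q̄_A)/(ΔP_B/P̄_B) = (395/4391.5)/(15.51/44.25) ≈ 0.26.
ε > 0: streaming services and cable TV are substitutes.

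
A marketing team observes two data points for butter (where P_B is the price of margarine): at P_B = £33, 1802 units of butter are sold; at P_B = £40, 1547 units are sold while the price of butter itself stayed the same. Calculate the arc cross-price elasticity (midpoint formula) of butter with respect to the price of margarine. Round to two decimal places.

ΔQ_A = 1547 − 1802 = -255; ΔP_B = 40 − 33 = 7.
Midpoints: Q̄_A = 1674.5, P̄_B = 36.50.
ε = (ΔQ_A/Q̄_A)/(ΔP_B/P̄_B) = (-255/1674.5)/(7/36.50) ≈ -0.79.

-0.79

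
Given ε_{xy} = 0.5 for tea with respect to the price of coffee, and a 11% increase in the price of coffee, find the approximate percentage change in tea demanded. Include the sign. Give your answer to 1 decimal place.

5.5%

%ΔQ ≈ ε × %ΔP of coffee = 0.5 × (11%) = 5.5%.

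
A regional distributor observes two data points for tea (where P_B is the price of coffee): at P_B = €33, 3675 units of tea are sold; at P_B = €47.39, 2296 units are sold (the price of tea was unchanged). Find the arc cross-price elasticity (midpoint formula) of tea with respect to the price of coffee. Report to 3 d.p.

-1.290

ΔQ_A = 2296 − 3675 = -1379; ΔP_B = 47.39 − 33 = 14.39.
Midpoints: Q̄_A = 2985.5, P̄_B = 40.20.
ε = (ΔQ_A/Q̄_A)/(ΔP_B/P̄_B) = (-1379/2985.5)/(14.39/40.20) ≈ -1.290.
ε < 0: tea and coffee are complements.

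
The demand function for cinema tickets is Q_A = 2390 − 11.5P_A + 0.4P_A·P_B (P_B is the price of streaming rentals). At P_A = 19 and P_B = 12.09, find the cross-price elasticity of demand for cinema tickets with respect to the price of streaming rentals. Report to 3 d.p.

At P_A = 19 and P_B = 12.09: Q_A = 2263.384.
∂Q_A/∂P_B = 0.4P_A = 0.4(19) = 7.6000.
ε = (∂Q_A/∂P_B)(P_B/Q_A) = 7.6000 × (12.09/2263.384) ≈ 0.041.

0.041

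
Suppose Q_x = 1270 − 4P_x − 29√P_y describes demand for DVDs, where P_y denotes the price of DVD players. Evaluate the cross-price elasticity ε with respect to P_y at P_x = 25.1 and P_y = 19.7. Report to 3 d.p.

-0.062

At P_x = 25.1 and P_y = 19.7: Q_x = 1040.884.
∂Q_x/∂P_y = -29/(2√P_y) = -29/(2√19.7) = -3.2669.
ε = (∂Q_x/∂P_y)(P_y/Q_x) = -3.2669 × (19.7/1040.884) ≈ -0.062.
ε < 0: complements.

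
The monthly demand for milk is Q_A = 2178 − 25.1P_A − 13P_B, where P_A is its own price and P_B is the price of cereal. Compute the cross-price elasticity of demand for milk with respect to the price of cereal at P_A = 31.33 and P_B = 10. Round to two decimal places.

-0.10

At P_A = 31.33 and P_B = 10: Q_A = 1261.617.
∂Q_A/∂P_B = -13.
ε = (∂Q_A/∂P_B)(P_B/Q_A) = -13 × (10/1261.617) ≈ -0.10.
Since ε < 0, milk and cereal are complements.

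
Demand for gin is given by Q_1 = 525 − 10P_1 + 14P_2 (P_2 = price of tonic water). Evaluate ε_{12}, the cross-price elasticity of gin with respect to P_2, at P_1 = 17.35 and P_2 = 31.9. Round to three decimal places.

0.560

At P_1 = 17.35 and P_2 = 31.9: Q_1 = 798.1.
∂Q_1/∂P_2 = 14.
ε = (∂Q_1/∂P_2)(P_2/Q_1) = 14 × (31.9/798.1) ≈ 0.560.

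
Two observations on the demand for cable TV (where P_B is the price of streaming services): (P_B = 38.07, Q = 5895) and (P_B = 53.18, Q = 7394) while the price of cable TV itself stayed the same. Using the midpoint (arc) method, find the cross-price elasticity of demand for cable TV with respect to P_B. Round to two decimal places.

0.68

ΔQ_A = 7394 − 5895 = 1499; ΔP_B = 53.18 − 38.07 = 15.11.
Midpoints: Q̄_A = 6644.5, P̄_B = 45.62.
ε = (ΔQ_A/Q̄_A)/(ΔP_B/P̄_B) = (1499/6644.5)/(15.11/45.62) ≈ 0.68.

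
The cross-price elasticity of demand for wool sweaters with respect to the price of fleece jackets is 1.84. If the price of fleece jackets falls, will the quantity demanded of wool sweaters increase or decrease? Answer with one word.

ε > 0 and the price of fleece jackets falls, so the quantity of wool sweaters moves in the same direction: it decreases.

decrease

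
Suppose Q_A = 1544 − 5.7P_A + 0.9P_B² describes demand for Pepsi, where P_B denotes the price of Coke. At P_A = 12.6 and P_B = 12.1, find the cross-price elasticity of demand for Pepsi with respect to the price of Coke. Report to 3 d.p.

0.164

At P_A = 12.6 and P_B = 12.1: Q_A = 1603.949.
∂Q_A/∂P_B = 1.8P_B = 1.8(12.1) = 21.7800.
ε = (∂Q_A/∂P_B)(P_B/Q_A) = 21.7800 × (12.1/1603.949) ≈ 0.164.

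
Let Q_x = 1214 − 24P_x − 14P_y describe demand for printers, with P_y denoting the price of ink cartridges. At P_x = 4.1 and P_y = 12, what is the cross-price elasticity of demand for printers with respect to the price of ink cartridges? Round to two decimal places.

At P_x = 4.1 and P_y = 12: Q_x = 947.6.
∂Q_x/∂P_y = -14.
ε = (∂Q_x/∂P_y)(P_y/Q_x) = -14 × (12/947.6) ≈ -0.18.
Since ε < 0, printers and ink cartridges are complements.

-0.18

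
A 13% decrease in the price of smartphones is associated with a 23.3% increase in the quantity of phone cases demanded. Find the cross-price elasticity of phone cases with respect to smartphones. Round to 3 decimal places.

-1.792

ε = (%ΔQ of phone cases) / (%ΔP of smartphones) = (23.3%) / (-13%) ≈ -1.792.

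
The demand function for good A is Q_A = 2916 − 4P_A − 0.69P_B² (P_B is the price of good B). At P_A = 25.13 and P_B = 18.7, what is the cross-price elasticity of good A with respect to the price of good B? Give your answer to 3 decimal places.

At P_A = 25.13 and P_B = 18.7: Q_A = 2574.194.
∂Q_A/∂P_B = -1.38P_B = -1.38(18.7) = -25.8060.
ε = (∂Q_A/∂P_B)(P_B/Q_A) = -25.8060 × (18.7/2574.194) ≈ -0.187.

-0.187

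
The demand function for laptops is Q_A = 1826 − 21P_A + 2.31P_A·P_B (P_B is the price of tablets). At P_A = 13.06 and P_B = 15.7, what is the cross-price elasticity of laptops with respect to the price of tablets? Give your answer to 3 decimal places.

0.234

At P_A = 13.06 and P_B = 15.7: Q_A = 2025.387.
∂Q_A/∂P_B = 2.31P_A = 2.31(13.06) = 30.1686.
ε = (∂Q_A/∂P_B)(P_B/Q_A) = 30.1686 × (15.7/2025.387) ≈ 0.234.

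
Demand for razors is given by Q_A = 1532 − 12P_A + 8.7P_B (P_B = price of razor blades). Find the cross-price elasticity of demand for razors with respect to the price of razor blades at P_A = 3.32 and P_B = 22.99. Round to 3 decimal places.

0.118

At P_A = 3.32 and P_B = 22.99: Q_A = 1692.173.
∂Q_A/∂P_B = 8.7.
ε = (∂Q_A/∂P_B)(P_B/Q_A) = 8.7 × (22.99/1692.173) ≈ 0.118.
Since ε > 0, razors and razor blades are substitutes.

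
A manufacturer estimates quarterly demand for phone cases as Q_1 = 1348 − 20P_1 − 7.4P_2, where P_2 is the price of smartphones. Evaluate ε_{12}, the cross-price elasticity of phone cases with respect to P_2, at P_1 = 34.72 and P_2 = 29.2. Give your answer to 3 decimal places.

-0.494

At P_1 = 34.72 and P_2 = 29.2: Q_1 = 437.52.
∂Q_1/∂P_2 = -7.4.
ε = (∂Q_1/∂P_2)(P_2/Q_1) = -7.4 × (29.2/437.52) ≈ -0.494.
Since ε < 0, phone cases and smartphones are complements.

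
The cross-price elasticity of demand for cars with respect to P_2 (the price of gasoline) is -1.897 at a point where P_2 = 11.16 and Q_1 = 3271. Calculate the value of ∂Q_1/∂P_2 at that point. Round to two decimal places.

-556.01

ε = (∂Q_1/∂P_2)·(P_2/Q_1) ⇒ ∂Q_1/∂P_2 = ε·Q_1/P_2 = -1.897 × 3271/11.16 ≈ -556.01.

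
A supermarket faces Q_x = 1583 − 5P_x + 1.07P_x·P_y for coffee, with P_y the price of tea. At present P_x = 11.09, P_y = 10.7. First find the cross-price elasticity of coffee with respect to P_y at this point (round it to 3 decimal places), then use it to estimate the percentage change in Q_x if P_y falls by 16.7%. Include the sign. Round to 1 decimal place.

At P_x = 11.09, P_y = 10.7: Q_x = 1654.519.
∂Q_x/∂P_y = 1.07P_x = 11.8663.
ε = (∂Q_x/∂P_y)(P_y/Q_x) = 11.8663 × 10.7/1654.519 ≈ 0.077.
%ΔQ_x ≈ ε × %ΔP_y = 0.077 × (-16.7%) = -1.3%.

-1.3%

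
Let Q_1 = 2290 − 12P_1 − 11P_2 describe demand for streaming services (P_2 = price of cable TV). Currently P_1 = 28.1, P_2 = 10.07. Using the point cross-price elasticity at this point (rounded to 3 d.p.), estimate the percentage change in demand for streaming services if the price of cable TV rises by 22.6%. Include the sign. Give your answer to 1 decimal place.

-1.4%

At P_1 = 28.1, P_2 = 10.07: Q_1 = 1842.03.
∂Q_1/∂P_2 = -11.
ε = (∂Q_1/∂P_2)(P_2/Q_1) = -11.0000 × 10.07/1842.03 ≈ -0.060.
%ΔQ_1 ≈ ε × %ΔP_2 = -0.060 × (22.6%) = -1.4%.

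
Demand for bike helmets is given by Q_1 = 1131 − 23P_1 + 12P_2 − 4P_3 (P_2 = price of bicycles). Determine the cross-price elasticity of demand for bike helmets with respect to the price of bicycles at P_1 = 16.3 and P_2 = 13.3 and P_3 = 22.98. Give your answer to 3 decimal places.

0.194

At P_1 = 16.3 and P_2 = 13.3 and P_3 = 22.98: Q_1 = 823.78.
∂Q_1/∂P_2 = 12.
ε = (∂Q_1/∂P_2)(P_2/Q_1) = 12 × (13.3/823.78) ≈ 0.194.
Since ε > 0, bike helmets and bicycles are substitutes.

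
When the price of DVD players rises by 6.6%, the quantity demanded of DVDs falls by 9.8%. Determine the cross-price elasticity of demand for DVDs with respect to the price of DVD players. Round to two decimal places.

ε = (%ΔQ of DVDs) / (%ΔP of DVD players) = (-9.8%) / (6.6%) ≈ -1.48.
Negative cross-price elasticity: complements.

-1.48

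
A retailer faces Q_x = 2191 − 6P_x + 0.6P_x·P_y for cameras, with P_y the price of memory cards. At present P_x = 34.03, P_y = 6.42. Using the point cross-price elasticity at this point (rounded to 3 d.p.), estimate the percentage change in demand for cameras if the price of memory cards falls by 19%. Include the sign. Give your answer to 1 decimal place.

At P_x = 34.03, P_y = 6.42: Q_x = 2117.904.
∂Q_x/∂P_y = 0.6P_x = 20.4180.
ε = (∂Q_x/∂P_y)(P_y/Q_x) = 20.4180 × 6.42/2117.904 ≈ 0.062.
%ΔQ_x ≈ ε × %ΔP_y = 0.062 × (-19%) = -1.2%.

-1.2%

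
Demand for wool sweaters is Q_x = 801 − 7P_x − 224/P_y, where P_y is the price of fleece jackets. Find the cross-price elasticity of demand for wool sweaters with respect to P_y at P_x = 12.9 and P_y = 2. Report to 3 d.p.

At P_x = 12.9 and P_y = 2: Q_x = 598.7.
∂Q_x/∂P_y = 224/P_y² = 56.0000.
ε = (∂Q_x/∂P_y)(P_y/Q_x) = 56.0000 × (2/598.7) ≈ 0.187.
ε > 0: substitutes.

0.187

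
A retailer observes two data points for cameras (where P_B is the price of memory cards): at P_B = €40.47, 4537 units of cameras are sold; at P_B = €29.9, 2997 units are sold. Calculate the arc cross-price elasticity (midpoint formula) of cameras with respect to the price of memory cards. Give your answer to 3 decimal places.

ΔQ_A = 2997 − 4537 = -1540; ΔP_B = 29.9 − 40.47 = -10.57.
Midpoints: Q̄_A = 3767.0, P̄_B = 35.19.
ε = (ΔQ_A/Q̄_A)/(ΔP_B/P̄_B) = (-1540/3767.0)/(-10.57/35.19) ≈ 1.361.
ε > 0: cameras and memory cards are substitutes.

1.361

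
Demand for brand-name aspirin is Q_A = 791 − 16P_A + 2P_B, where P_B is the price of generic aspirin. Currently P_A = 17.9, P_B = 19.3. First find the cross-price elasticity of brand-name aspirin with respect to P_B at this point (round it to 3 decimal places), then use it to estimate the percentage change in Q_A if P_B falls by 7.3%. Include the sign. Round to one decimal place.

-0.5%

At P_A = 17.9, P_B = 19.3: Q_A = 543.2.
∂Q_A/∂P_B = 2.
ε = (∂Q_A/∂P_B)(P_B/Q_A) = 2.0000 × 19.3/543.2 ≈ 0.071.
%ΔQ_A ≈ ε × %ΔP_B = 0.071 × (-7.3%) = -0.5%.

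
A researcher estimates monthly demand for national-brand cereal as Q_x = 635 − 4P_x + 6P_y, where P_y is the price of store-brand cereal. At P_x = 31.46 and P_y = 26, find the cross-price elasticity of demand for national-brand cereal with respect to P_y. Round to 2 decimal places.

At P_x = 31.46 and P_y = 26: Q_x = 665.16.
∂Q_x/∂P_y = 6.
ε = (∂Q_x/∂P_y)(P_y/Q_x) = 6 × (26/665.16) ≈ 0.23.

0.23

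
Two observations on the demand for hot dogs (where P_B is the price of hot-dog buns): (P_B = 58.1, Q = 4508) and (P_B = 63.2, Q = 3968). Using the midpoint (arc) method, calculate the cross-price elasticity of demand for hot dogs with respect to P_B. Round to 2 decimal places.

ΔQ_A = 3968 − 4508 = -540; ΔP_B = 63.2 − 58.1 = 5.1.
Midpoints: Q̄_A = 4238.0, P̄_B = 60.65.
ε = (ΔQ_A/Q̄_A)/(ΔP_B/P̄_B) = (-540/4238.0)/(5.1/60.65) ≈ -1.52.
ε < 0: hot dogs and hot-dog buns are complements.

-1.52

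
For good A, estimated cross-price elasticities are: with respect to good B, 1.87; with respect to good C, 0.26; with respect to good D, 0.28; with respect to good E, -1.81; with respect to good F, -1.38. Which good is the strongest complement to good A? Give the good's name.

Complements have ε < 0. The most negative value is -1.81 (good E).

good E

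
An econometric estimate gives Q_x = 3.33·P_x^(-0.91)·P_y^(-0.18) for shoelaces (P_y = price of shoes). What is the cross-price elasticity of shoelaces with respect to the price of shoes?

In a log-linear (constant-elasticity) demand function, the coefficient on the exponent of P_y is the cross-price elasticity.
ε = -0.18. Negative, so shoelaces and shoes are complements.

-0.18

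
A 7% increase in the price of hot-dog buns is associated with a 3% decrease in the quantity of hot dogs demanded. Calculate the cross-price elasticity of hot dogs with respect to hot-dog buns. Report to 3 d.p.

ε = (%ΔQ of hot dogs) / (%ΔP of hot-dog buns) = (-3%) / (7%) ≈ -0.429.
Negative cross-price elasticity: complements.

-0.429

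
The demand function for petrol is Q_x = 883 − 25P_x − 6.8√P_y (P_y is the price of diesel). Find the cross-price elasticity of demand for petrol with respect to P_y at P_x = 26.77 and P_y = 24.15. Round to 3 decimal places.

At P_x = 26.77 and P_y = 24.15: Q_x = 180.333.
∂Q_x/∂P_y = -6.8/(2√P_y) = -6.8/(2√24.15) = -0.6919.
ε = (∂Q_x/∂P_y)(P_y/Q_x) = -0.6919 × (24.15/180.333) ≈ -0.093.

-0.093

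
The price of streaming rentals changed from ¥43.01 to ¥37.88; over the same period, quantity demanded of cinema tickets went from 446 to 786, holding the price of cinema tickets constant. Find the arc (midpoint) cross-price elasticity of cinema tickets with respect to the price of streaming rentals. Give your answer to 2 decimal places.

-4.35

ΔQ_A = 786 − 446 = 340; ΔP_B = 37.88 − 43.01 = -5.13.
Midpoints: Q̄_A = 616.0, P̄_B = 40.45.
ε = (ΔQ_A/Q̄_A)/(ΔP_B/P̄_B) = (340/616.0)/(-5.13/40.45) ≈ -4.35.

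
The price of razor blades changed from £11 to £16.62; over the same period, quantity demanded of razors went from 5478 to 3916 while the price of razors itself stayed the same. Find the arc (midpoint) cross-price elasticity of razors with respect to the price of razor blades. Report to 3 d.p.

-0.817

ΔQ_A = 3916 − 5478 = -1562; ΔP_B = 16.62 − 11 = 5.62.
Midpoints: Q̄_A = 4697.0, P̄_B = 13.81.
ε = (ΔQ_A/Q̄_A)/(ΔP_B/P̄_B) = (-1562/4697.0)/(5.62/13.81) ≈ -0.817.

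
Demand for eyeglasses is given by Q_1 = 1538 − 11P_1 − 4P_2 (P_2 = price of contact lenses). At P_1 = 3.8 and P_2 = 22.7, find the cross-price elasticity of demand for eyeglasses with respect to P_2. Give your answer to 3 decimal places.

At P_1 = 3.8 and P_2 = 22.7: Q_1 = 1405.4.
∂Q_1/∂P_2 = -4.
ε = (∂Q_1/∂P_2)(P_2/Q_1) = -4 × (22.7/1405.4) ≈ -0.065.

-0.065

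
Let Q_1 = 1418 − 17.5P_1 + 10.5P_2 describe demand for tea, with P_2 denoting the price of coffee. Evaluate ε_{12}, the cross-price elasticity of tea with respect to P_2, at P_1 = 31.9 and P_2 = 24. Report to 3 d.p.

At P_1 = 31.9 and P_2 = 24: Q_1 = 1111.75.
∂Q_1/∂P_2 = 10.5.
ε = (∂Q_1/∂P_2)(P_2/Q_1) = 10.5 × (24/1111.75) ≈ 0.227.
Since ε > 0, tea and coffee are substitutes.

0.227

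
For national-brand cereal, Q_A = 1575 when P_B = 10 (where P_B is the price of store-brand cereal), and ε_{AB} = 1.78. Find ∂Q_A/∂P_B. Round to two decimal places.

ε = (∂Q_A/∂P_B)·(P_B/Q_A) ⇒ ∂Q_A/∂P_B = ε·Q_A/P_B = 1.78 × 1575/10 ≈ 280.35.

280.35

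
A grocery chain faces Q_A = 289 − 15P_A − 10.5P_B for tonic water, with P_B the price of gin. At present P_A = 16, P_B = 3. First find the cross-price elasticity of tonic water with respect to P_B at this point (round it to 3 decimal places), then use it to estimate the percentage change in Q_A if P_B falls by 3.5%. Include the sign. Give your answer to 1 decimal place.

At P_A = 16, P_B = 3: Q_A = 17.5.
∂Q_A/∂P_B = -10.5.
ε = (∂Q_A/∂P_B)(P_B/Q_A) = -10.5000 × 3/17.5 ≈ -1.800.
%ΔQ_A ≈ ε × %ΔP_B = -1.800 × (-3.5%) = 6.3%.

6.3%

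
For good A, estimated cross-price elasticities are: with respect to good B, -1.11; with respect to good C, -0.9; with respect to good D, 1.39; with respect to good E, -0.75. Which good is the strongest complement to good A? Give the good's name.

good B

Complements have ε < 0. The most negative value is -1.11 (good B).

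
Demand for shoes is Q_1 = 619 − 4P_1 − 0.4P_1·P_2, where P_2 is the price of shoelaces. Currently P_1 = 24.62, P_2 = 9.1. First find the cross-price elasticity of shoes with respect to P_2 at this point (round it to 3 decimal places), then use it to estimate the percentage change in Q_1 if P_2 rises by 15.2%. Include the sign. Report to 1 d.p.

-3.2%

At P_1 = 24.62, P_2 = 9.1: Q_1 = 430.903.
∂Q_1/∂P_2 = -0.4P_1 = -9.8480.
ε = (∂Q_1/∂P_2)(P_2/Q_1) = -9.8480 × 9.1/430.903 ≈ -0.208.
%ΔQ_1 ≈ ε × %ΔP_2 = -0.208 × (15.2%) = -3.2%.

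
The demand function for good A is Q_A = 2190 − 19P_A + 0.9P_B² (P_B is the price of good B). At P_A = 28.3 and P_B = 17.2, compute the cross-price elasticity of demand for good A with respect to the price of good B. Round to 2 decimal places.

0.28

At P_A = 28.3 and P_B = 17.2: Q_A = 1918.556.
∂Q_A/∂P_B = 1.8P_B = 1.8(17.2) = 30.9600.
ε = (∂Q_A/∂P_B)(P_B/Q_A) = 30.9600 × (17.2/1918.556) ≈ 0.28.
ε > 0: substitutes.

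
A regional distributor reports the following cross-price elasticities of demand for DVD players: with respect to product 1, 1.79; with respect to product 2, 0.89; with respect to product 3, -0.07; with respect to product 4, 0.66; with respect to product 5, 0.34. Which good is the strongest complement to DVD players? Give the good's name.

product 3

Complements have ε < 0. The most negative value is -0.07 (product 3).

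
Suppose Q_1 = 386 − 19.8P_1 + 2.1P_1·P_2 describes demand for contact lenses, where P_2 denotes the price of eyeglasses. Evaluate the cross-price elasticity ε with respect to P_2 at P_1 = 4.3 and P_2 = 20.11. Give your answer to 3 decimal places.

0.376

At P_1 = 4.3 and P_2 = 20.11: Q_1 = 482.453.
∂Q_1/∂P_2 = 2.1P_1 = 2.1(4.3) = 9.0300.
ε = (∂Q_1/∂P_2)(P_2/Q_1) = 9.0300 × (20.11/482.453) ≈ 0.376.
ε > 0: substitutes.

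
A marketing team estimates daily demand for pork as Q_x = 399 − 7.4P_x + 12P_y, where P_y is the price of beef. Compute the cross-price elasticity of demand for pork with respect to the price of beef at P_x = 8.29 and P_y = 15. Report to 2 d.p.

At P_x = 8.29 and P_y = 15: Q_x = 517.654.
∂Q_x/∂P_y = 12.
ε = (∂Q_x/∂P_y)(P_y/Q_x) = 12 × (15/517.654) ≈ 0.35.

0.35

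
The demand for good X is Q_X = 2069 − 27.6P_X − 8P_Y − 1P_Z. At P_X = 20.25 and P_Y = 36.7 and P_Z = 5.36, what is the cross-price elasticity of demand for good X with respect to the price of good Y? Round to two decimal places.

At P_X = 20.25 and P_Y = 36.7 and P_Z = 5.36: Q_X = 1211.14.
∂Q_X/∂P_Y = -8.
ε = (∂Q_X/∂P_Y)(P_Y/Q_X) = -8 × (36.7/1211.14) ≈ -0.24.

-0.24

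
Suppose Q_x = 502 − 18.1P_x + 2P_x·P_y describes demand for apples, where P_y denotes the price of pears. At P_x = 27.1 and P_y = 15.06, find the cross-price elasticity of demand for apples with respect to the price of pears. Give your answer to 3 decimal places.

At P_x = 27.1 and P_y = 15.06: Q_x = 827.742.
∂Q_x/∂P_y = 2P_x = 2(27.1) = 54.2000.
ε = (∂Q_x/∂P_y)(P_y/Q_x) = 54.2000 × (15.06/827.742) ≈ 0.986.
ε > 0: substitutes.

0.986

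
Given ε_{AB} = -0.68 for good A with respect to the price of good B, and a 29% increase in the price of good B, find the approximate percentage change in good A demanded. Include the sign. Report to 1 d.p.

%ΔQ ≈ ε × %ΔP of good B = -0.68 × (29%) = -19.7%.

-19.7%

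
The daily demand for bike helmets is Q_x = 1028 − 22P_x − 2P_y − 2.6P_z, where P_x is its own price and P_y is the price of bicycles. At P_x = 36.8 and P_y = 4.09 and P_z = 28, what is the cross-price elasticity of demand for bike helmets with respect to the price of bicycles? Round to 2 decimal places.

At P_x = 36.8 and P_y = 4.09 and P_z = 28: Q_x = 137.42.
∂Q_x/∂P_y = -2.
ε = (∂Q_x/∂P_y)(P_y/Q_x) = -2 × (4.09/137.42) ≈ -0.06.
Since ε < 0, bike helmets and bicycles are complements.

-0.06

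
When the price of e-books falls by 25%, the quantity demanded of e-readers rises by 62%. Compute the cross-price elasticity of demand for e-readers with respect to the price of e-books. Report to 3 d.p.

ε = (%ΔQ of e-readers) / (%ΔP of e-books) = (62%) / (-25%) ≈ -2.480.
Negative cross-price elasticity: complements.

-2.480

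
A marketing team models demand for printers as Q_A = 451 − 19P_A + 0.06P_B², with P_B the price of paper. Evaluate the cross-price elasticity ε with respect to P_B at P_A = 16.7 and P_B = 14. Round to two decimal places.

0.16

At P_A = 16.7 and P_B = 14: Q_A = 145.46.
∂Q_A/∂P_B = 0.12P_B = 0.12(14) = 1.6800.
ε = (∂Q_A/∂P_B)(P_B/Q_A) = 1.6800 × (14/145.46) ≈ 0.16.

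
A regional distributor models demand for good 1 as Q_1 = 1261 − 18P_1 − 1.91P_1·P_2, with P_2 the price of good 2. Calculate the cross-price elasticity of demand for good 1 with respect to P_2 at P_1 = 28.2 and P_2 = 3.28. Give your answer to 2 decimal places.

At P_1 = 28.2 and P_2 = 3.28: Q_1 = 576.733.
∂Q_1/∂P_2 = -1.91P_1 = -1.91(28.2) = -53.8620.
ε = (∂Q_1/∂P_2)(P_2/Q_1) = -53.8620 × (3.28/576.733) ≈ -0.31.
ε < 0: complements.

-0.31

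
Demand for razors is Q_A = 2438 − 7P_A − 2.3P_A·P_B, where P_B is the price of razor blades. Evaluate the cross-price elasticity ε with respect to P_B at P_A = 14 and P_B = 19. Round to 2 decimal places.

At P_A = 14 and P_B = 19: Q_A = 1728.2.
∂Q_A/∂P_B = -2.3P_A = -2.3(14) = -32.2000.
ε = (∂Q_A/∂P_B)(P_B/Q_A) = -32.2000 × (19/1728.2) ≈ -0.35.
ε < 0: complements.

-0.35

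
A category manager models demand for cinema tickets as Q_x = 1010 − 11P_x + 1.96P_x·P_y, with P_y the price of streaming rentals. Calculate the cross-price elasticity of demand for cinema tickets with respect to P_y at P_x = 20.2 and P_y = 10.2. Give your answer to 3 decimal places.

0.339

At P_x = 20.2 and P_y = 10.2: Q_x = 1191.638.
∂Q_x/∂P_y = 1.96P_x = 1.96(20.2) = 39.5920.
ε = (∂Q_x/∂P_y)(P_y/Q_x) = 39.5920 × (10.2/1191.638) ≈ 0.339.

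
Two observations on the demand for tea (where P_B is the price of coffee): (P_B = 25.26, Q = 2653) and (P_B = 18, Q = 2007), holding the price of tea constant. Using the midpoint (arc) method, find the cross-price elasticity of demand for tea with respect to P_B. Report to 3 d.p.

ΔQ_A = 2007 − 2653 = -646; ΔP_B = 18 − 25.26 = -7.26.
Midpoints: Q̄_A = 2330.0, P̄_B = 21.63.
ε = (ΔQ_A/Q̄_A)/(ΔP_B/P̄_B) = (-646/2330.0)/(-7.26/21.63) ≈ 0.826.

0.826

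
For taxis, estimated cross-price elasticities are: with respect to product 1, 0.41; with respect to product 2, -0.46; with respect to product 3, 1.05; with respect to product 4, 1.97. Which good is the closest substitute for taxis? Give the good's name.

Substitutes have ε > 0. Among the positive values, 1.97 (product 4) is largest.

product 4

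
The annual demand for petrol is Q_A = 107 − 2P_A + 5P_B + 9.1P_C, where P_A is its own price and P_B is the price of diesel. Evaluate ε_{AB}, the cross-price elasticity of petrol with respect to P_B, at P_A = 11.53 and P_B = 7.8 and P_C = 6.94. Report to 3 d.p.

0.210

At P_A = 11.53 and P_B = 7.8 and P_C = 6.94: Q_A = 186.094.
∂Q_A/∂P_B = 5.
ε = (∂Q_A/∂P_B)(P_B/Q_A) = 5 × (7.8/186.094) ≈ 0.210.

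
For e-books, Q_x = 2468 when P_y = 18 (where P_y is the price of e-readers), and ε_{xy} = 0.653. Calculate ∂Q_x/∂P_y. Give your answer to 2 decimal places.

ε = (∂Q_x/∂P_y)·(P_y/Q_x) ⇒ ∂Q_x/∂P_y = ε·Q_x/P_y = 0.653 × 2468/18 ≈ 89.53.

89.53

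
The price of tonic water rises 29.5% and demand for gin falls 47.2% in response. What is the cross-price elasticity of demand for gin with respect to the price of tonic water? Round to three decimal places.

ε = (%ΔQ of gin) / (%ΔP of tonic water) = (-47.2%) / (29.5%) ≈ -1.600.

-1.600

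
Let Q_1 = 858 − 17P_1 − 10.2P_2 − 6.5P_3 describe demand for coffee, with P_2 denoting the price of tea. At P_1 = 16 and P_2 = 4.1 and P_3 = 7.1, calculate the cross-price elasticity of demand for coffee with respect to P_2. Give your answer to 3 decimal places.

-0.084

At P_1 = 16 and P_2 = 4.1 and P_3 = 7.1: Q_1 = 498.03.
∂Q_1/∂P_2 = -10.2.
ε = (∂Q_1/∂P_2)(P_2/Q_1) = -10.2 × (4.1/498.03) ≈ -0.084.
Since ε < 0, coffee and tea are complements.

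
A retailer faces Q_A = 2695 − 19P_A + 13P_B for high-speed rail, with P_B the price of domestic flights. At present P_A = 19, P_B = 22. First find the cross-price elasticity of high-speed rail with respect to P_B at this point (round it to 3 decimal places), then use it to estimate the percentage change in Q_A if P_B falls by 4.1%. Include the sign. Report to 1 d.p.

At P_A = 19, P_B = 22: Q_A = 2620.
∂Q_A/∂P_B = 13.
ε = (∂Q_A/∂P_B)(P_B/Q_A) = 13.0000 × 22/2620 ≈ 0.109.
%ΔQ_A ≈ ε × %ΔP_B = 0.109 × (-4.1%) = -0.4%.

-0.4%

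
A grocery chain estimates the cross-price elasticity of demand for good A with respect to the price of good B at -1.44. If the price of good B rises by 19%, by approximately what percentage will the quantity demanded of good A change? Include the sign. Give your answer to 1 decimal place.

%ΔQ ≈ ε × %ΔP of good B = -1.44 × (19%) = -27.4%.
Demand for good A falls by about 27.4%.

-27.4%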